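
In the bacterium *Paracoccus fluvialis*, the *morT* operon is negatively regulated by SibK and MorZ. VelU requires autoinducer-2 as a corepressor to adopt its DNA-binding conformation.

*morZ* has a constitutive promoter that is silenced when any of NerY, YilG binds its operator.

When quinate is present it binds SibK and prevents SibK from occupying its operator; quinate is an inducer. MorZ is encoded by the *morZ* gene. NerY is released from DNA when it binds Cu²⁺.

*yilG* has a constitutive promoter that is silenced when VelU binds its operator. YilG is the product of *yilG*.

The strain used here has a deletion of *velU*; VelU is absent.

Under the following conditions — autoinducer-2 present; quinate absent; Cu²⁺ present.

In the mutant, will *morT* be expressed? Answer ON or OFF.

Quinate is absent, so SibK is active.
Cu²⁺ is present, so NerY is inactive.
VelU is non-functional in this strain, so it has no effect.
With no repressor bound, *yilG* is transcribed.
So YilG is produced and active.
With repressor YilG bound, *morZ* is not transcribed.
So MorZ is not produced.
With repressor SibK bound, *morT* is not transcribed.

OFF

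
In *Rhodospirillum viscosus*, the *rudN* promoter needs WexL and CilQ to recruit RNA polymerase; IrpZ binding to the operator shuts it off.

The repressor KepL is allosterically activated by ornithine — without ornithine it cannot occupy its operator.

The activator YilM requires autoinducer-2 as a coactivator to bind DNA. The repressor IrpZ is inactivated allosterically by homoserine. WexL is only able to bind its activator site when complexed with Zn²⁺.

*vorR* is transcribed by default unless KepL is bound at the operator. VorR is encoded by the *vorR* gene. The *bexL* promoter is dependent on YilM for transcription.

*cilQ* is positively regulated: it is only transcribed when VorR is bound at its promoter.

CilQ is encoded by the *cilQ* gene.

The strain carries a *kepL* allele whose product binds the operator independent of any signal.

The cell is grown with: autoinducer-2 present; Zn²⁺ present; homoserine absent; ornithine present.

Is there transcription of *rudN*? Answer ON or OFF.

OFF

Homoserine is absent, so IrpZ is active.
Zn²⁺ is present, so WexL is active.
KepL is constitutively active in this strain.
With repressor KepL bound, *vorR* is not transcribed.
So VorR is not produced.
Required activator VorR is absent, so *cilQ* is not transcribed.
So CilQ is not produced.
With repressor IrpZ bound, *rudN* is not transcribed.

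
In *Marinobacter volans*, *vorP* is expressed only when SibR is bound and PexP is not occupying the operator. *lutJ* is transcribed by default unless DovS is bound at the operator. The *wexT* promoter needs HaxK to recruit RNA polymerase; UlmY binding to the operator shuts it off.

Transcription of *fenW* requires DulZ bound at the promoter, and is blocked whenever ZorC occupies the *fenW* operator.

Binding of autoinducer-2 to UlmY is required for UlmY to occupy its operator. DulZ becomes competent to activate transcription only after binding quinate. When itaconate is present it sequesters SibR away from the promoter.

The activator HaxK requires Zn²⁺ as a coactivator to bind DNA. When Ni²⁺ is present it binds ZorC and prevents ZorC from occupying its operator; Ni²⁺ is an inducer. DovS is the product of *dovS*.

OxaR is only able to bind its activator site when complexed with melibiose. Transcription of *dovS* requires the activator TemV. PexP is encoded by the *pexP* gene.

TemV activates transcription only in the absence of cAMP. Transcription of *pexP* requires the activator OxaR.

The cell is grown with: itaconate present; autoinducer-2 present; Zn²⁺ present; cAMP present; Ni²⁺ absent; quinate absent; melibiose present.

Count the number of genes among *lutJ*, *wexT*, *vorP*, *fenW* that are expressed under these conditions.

1

cAMP is present, so TemV is inactive.
Required activator TemV is absent, so *dovS* is not transcribed.
So DovS is not produced.
With no repressor bound, *lutJ* is transcribed.
→ *lutJ* is ON.
Autoinducer-2 is present, so UlmY is active.
Zn²⁺ is present, so HaxK is active.
With repressor UlmY bound, *wexT* is not transcribed.
→ *wexT* is OFF.
Itaconate is present, so SibR is inactive.
Melibiose is present, so OxaR is active.
No repressor is bound and OxaR is active, so *pexP* is transcribed.
So PexP is produced and active.
With repressor PexP bound, *vorP* is not transcribed.
→ *vorP* is OFF.
Quinate is absent, so DulZ is inactive.
Ni²⁺ is absent, so ZorC is active.
With repressor ZorC bound, *fenW* is not transcribed.
→ *fenW* is OFF.
1 of the 4 genes is transcribed.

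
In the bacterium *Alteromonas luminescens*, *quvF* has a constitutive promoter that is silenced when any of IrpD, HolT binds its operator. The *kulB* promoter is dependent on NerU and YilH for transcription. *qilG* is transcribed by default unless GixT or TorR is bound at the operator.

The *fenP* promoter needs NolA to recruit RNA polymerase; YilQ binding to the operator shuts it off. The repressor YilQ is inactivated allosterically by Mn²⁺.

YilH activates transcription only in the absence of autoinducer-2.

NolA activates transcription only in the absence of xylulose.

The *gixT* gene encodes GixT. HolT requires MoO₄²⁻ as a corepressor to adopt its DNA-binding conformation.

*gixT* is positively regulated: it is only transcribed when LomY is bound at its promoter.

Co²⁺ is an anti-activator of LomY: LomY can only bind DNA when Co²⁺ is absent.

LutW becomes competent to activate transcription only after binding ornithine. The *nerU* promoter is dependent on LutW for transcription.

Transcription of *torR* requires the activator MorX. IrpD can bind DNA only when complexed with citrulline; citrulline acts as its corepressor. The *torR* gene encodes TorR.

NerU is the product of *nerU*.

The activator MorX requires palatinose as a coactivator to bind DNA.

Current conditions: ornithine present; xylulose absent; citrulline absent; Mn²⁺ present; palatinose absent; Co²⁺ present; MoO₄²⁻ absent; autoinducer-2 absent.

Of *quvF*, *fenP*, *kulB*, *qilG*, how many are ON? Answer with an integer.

Citrulline is absent, so IrpD is inactive.
MoO₄²⁻ is absent, so HolT is inactive.
With no repressor bound, *quvF* is transcribed.
→ *quvF* is ON.
Mn²⁺ is present, so YilQ is inactive.
Xylulose is absent, so NolA is active.
No repressor is bound and NolA is active, so *fenP* is transcribed.
→ *fenP* is ON.
Ornithine is present, so LutW is active.
No repressor is bound and LutW is active, so *nerU* is transcribed.
So NerU is produced and active.
Autoinducer-2 is absent, so YilH is active.
No repressor is bound and NerU and YilH are active, so *kulB* is transcribed.
→ *kulB* is ON.
Co²⁺ is present, so LomY is inactive.
Required activator LomY is absent, so *gixT* is not transcribed.
So GixT is not produced.
Palatinose is absent, so MorX is inactive.
Required activator MorX is absent, so *torR* is not transcribed.
So TorR is not produced.
With no repressor bound, *qilG* is transcribed.
→ *qilG* is ON.
4 of the 4 genes are transcribed.

4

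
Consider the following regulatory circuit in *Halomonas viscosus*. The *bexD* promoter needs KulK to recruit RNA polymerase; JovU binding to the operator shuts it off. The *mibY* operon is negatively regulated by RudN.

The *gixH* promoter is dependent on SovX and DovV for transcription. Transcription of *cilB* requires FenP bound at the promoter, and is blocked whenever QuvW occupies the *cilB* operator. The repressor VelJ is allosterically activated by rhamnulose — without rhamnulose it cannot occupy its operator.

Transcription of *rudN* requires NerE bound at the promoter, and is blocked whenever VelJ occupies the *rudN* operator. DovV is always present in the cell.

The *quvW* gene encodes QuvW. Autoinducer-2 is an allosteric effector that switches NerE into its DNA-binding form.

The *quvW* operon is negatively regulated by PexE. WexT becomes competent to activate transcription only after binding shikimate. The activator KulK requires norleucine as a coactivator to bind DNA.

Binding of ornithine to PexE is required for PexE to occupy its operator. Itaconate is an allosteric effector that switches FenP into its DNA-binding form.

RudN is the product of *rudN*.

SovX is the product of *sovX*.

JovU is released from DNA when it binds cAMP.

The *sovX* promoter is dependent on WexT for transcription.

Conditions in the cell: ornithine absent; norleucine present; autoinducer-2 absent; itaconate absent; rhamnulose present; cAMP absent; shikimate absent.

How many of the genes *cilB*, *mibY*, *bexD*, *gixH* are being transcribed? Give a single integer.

1

Itaconate is absent, so FenP is inactive.
Ornithine is absent, so PexE is inactive.
With no repressor bound, *quvW* is transcribed.
So QuvW is produced and active.
With repressor QuvW bound, *cilB* is not transcribed.
→ *cilB* is OFF.
Autoinducer-2 is absent, so NerE is inactive.
Rhamnulose is present, so VelJ is active.
With repressor VelJ bound, *rudN* is not transcribed.
So RudN is not produced.
With no repressor bound, *mibY* is transcribed.
→ *mibY* is ON.
cAMP is absent, so JovU is active.
Norleucine is present, so KulK is active.
With repressor JovU bound, *bexD* is not transcribed.
→ *bexD* is OFF.
Shikimate is absent, so WexT is inactive.
Required activator WexT is absent, so *sovX* is not transcribed.
So SovX is not produced.
DovV is produced constitutively and is active.
Required activator SovX is absent, so *gixH* is not transcribed.
→ *gixH* is OFF.
1 of the 4 genes is transcribed.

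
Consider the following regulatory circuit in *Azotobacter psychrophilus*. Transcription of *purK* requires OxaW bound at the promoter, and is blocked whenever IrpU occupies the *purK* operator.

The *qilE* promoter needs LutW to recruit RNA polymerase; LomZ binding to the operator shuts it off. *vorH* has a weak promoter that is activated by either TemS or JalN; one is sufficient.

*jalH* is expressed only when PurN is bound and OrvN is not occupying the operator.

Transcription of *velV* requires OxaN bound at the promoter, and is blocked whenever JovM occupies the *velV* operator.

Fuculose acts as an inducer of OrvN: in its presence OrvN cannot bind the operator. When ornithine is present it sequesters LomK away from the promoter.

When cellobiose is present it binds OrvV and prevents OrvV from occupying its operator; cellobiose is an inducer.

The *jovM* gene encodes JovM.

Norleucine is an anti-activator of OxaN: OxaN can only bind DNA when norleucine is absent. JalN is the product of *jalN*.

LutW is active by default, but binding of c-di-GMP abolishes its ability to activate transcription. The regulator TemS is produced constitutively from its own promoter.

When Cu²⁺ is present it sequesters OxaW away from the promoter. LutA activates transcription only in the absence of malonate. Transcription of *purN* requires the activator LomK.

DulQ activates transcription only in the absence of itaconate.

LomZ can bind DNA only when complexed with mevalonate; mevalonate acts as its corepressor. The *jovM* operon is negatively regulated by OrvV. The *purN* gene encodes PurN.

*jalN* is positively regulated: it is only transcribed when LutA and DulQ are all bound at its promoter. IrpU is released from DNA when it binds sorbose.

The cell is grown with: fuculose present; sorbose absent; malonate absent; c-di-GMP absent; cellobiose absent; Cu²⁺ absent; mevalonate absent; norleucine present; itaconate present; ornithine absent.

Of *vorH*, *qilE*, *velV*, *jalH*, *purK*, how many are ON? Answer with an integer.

3

TemS is produced constitutively and is active.
Malonate is absent, so LutA is active.
Itaconate is present, so DulQ is inactive.
Required activator DulQ is absent, so *jalN* is not transcribed.
So JalN is not produced.
Activator TemS is present, so *vorH* is transcribed.
→ *vorH* is ON.
c-di-GMP is absent, so LutW is active.
Mevalonate is absent, so LomZ is inactive.
No repressor is bound and LutW is active, so *qilE* is transcribed.
→ *qilE* is ON.
Norleucine is present, so OxaN is inactive.
Cellobiose is absent, so OrvV is active.
With repressor OrvV bound, *jovM* is not transcribed.
So JovM is not produced.
Required activator OxaN is absent, so *velV* is not transcribed.
→ *velV* is OFF.
Fuculose is present, so OrvN is inactive.
Ornithine is absent, so LomK is active.
No repressor is bound and LomK is active, so *purN* is transcribed.
So PurN is produced and active.
No repressor is bound and PurN is active, so *jalH* is transcribed.
→ *jalH* is ON.
Cu²⁺ is absent, so OxaW is active.
Sorbose is absent, so IrpU is active.
With repressor IrpU bound, *purK* is not transcribed.
→ *purK* is OFF.
3 of the 5 genes are transcribed.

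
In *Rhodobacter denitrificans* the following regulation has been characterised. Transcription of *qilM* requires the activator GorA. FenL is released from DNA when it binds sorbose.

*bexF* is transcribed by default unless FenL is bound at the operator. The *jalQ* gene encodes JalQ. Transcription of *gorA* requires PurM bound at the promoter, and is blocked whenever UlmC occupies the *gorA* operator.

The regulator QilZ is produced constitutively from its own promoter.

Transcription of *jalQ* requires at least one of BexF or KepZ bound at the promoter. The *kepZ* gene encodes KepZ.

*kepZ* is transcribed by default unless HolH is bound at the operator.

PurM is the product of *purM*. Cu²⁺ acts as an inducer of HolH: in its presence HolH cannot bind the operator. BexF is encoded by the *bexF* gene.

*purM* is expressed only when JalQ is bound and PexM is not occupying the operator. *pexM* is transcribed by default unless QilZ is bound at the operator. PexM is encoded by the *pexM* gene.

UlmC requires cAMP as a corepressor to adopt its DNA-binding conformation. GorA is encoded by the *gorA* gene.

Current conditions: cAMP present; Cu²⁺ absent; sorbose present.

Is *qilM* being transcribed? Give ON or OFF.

OFF

Sorbose is present, so FenL is inactive.
With no repressor bound, *bexF* is transcribed.
So BexF is produced and active.
Cu²⁺ is absent, so HolH is active.
With repressor HolH bound, *kepZ* is not transcribed.
So KepZ is not produced.
Activator BexF is present, so *jalQ* is transcribed.
So JalQ is produced and active.
QilZ is produced constitutively and is active.
With repressor QilZ bound, *pexM* is not transcribed.
So PexM is not produced.
No repressor is bound and JalQ is active, so *purM* is transcribed.
So PurM is produced and active.
cAMP is present, so UlmC is active.
With repressor UlmC bound, *gorA* is not transcribed.
So GorA is not produced.
Required activator GorA is absent, so *qilM* is not transcribed.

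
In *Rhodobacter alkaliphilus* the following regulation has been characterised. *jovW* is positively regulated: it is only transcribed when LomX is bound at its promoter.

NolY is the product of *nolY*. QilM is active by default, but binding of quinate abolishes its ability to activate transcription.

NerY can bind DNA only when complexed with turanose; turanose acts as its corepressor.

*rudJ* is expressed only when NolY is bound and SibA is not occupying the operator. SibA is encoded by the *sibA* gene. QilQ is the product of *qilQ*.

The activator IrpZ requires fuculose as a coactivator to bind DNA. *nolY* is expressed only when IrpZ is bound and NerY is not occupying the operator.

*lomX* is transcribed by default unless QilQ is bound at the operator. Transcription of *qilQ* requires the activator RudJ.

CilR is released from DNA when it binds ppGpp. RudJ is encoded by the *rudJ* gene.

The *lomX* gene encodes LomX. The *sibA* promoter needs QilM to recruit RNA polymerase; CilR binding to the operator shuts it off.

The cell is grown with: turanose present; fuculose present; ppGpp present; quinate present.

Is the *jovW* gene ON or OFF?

ON

Fuculose is present, so IrpZ is active.
Turanose is present, so NerY is active.
With repressor NerY bound, *nolY* is not transcribed.
So NolY is not produced.
Quinate is present, so QilM is inactive.
ppGpp is present, so CilR is inactive.
Required activator QilM is absent, so *sibA* is not transcribed.
So SibA is not produced.
Required activator NolY is absent, so *rudJ* is not transcribed.
So RudJ is not produced.
Required activator RudJ is absent, so *qilQ* is not transcribed.
So QilQ is not produced.
With no repressor bound, *lomX* is transcribed.
So LomX is produced and active.
No repressor is bound and LomX is active, so *jovW* is transcribed.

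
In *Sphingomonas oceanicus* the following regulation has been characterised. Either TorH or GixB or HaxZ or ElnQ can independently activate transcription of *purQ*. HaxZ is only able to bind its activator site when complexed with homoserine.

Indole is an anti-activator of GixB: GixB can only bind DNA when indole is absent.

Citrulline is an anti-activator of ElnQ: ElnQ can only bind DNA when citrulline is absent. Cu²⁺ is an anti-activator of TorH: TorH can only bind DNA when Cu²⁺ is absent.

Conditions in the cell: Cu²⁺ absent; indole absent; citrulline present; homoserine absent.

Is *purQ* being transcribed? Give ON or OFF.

Cu²⁺ is absent, so TorH is active.
Indole is absent, so GixB is active.
Homoserine is absent, so HaxZ is inactive.
Citrulline is present, so ElnQ is inactive.
Activator TorH is present, so *purQ* is transcribed.

ON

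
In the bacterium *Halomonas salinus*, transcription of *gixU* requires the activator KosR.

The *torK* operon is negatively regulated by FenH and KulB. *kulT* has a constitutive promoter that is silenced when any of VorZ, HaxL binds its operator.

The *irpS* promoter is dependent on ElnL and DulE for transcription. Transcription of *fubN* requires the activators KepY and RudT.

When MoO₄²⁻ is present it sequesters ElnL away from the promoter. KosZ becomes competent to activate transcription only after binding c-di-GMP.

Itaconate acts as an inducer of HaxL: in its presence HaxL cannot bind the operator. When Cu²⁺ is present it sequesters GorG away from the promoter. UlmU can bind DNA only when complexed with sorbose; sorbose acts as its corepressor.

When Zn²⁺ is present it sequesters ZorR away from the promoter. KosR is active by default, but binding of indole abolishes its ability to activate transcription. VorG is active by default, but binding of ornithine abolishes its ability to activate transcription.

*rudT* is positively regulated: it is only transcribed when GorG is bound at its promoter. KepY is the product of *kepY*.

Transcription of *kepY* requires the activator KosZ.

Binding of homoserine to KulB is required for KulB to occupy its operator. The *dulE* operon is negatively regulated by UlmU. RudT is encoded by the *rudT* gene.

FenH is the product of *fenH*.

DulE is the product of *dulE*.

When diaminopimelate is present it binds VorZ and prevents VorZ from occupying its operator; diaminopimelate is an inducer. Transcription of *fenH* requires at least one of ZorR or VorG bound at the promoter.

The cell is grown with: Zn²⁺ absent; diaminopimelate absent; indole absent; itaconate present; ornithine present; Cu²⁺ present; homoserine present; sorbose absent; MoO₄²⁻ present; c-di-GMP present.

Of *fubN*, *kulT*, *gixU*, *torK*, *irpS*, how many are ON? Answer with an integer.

c-di-GMP is present, so KosZ is active.
No repressor is bound and KosZ is active, so *kepY* is transcribed.
So KepY is produced and active.
Cu²⁺ is present, so GorG is inactive.
Required activator GorG is absent, so *rudT* is not transcribed.
So RudT is not produced.
Required activator RudT is absent, so *fubN* is not transcribed.
→ *fubN* is OFF.
Diaminopimelate is absent, so VorZ is active.
Itaconate is present, so HaxL is inactive.
With repressor VorZ bound, *kulT* is not transcribed.
→ *kulT* is OFF.
Indole is absent, so KosR is active.
No repressor is bound and KosR is active, so *gixU* is transcribed.
→ *gixU* is ON.
Zn²⁺ is absent, so ZorR is active.
Ornithine is present, so VorG is inactive.
Activator ZorR is present, so *fenH* is transcribed.
So FenH is produced and active.
Homoserine is present, so KulB is active.
With repressor FenH bound, *torK* is not transcribed.
→ *torK* is OFF.
MoO₄²⁻ is present, so ElnL is inactive.
Sorbose is absent, so UlmU is inactive.
With no repressor bound, *dulE* is transcribed.
So DulE is produced and active.
Required activator ElnL is absent, so *irpS* is not transcribed.
→ *irpS* is OFF.
1 of the 5 genes is transcribed.

1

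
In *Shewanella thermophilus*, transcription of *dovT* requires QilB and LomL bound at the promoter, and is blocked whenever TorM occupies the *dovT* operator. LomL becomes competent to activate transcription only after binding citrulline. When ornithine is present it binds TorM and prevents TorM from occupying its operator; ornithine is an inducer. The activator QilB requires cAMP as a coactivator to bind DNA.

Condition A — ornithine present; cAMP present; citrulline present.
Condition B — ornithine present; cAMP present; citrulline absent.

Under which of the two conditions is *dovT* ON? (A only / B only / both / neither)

A only

Condition A:
Ornithine is present, so TorM is inactive.
cAMP is present, so QilB is active.
Citrulline is present, so LomL is active.
No repressor is bound and QilB and LomL are active, so *dovT* is transcribed.
→ *dovT* is ON in A.
Condition B:
Ornithine is present, so TorM is inactive.
cAMP is present, so QilB is active.
Citrulline is absent, so LomL is inactive.
Required activator LomL is absent, so *dovT* is not transcribed.
→ *dovT* is OFF in B.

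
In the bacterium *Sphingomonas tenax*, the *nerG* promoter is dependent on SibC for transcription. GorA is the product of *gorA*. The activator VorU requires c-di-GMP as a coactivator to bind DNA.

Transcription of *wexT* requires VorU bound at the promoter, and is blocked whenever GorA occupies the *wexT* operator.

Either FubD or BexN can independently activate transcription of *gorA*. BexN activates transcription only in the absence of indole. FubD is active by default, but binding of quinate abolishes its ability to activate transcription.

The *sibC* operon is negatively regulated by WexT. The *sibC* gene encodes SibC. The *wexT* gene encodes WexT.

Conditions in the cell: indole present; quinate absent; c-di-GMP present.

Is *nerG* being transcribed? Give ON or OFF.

ON

Quinate is absent, so FubD is active.
Indole is present, so BexN is inactive.
Activator FubD is present, so *gorA* is transcribed.
So GorA is produced and active.
c-di-GMP is present, so VorU is active.
With repressor GorA bound, *wexT* is not transcribed.
So WexT is not produced.
With no repressor bound, *sibC* is transcribed.
So SibC is produced and active.
No repressor is bound and SibC is active, so *nerG* is transcribed.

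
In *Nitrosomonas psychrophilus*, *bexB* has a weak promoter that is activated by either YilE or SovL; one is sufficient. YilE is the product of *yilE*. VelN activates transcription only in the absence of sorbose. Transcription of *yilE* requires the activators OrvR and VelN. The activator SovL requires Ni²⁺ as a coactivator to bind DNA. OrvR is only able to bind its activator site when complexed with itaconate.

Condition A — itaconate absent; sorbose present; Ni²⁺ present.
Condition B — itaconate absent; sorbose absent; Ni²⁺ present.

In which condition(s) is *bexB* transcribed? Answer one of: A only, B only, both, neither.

both

Condition A:
Itaconate is absent, so OrvR is inactive.
Sorbose is present, so VelN is inactive.
Required activator OrvR is absent, so *yilE* is not transcribed.
So YilE is not produced.
Ni²⁺ is present, so SovL is active.
Activator SovL is present, so *bexB* is transcribed.
→ *bexB* is ON in A.
Condition B:
Itaconate is absent, so OrvR is inactive.
Sorbose is absent, so VelN is active.
Required activator OrvR is absent, so *yilE* is not transcribed.
So YilE is not produced.
Ni²⁺ is present, so SovL is active.
Activator SovL is present, so *bexB* is transcribed.
→ *bexB* is ON in B.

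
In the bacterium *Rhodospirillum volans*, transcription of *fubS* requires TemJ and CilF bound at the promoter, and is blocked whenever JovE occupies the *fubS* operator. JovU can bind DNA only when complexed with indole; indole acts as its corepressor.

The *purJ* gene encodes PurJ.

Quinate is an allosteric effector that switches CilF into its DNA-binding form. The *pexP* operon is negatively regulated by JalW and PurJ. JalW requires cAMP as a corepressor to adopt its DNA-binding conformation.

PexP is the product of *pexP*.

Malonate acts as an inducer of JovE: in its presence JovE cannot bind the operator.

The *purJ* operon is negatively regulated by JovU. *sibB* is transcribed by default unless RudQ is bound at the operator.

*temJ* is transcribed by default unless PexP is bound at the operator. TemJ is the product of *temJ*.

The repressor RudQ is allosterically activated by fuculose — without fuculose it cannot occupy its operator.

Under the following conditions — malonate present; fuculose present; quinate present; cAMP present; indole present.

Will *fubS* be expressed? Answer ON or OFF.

cAMP is present, so JalW is active.
Indole is present, so JovU is active.
With repressor JovU bound, *purJ* is not transcribed.
So PurJ is not produced.
With repressor JalW bound, *pexP* is not transcribed.
So PexP is not produced.
With no repressor bound, *temJ* is transcribed.
So TemJ is produced and active.
Malonate is present, so JovE is inactive.
Quinate is present, so CilF is active.
No repressor is bound and TemJ and CilF are active, so *fubS* is transcribed.

ON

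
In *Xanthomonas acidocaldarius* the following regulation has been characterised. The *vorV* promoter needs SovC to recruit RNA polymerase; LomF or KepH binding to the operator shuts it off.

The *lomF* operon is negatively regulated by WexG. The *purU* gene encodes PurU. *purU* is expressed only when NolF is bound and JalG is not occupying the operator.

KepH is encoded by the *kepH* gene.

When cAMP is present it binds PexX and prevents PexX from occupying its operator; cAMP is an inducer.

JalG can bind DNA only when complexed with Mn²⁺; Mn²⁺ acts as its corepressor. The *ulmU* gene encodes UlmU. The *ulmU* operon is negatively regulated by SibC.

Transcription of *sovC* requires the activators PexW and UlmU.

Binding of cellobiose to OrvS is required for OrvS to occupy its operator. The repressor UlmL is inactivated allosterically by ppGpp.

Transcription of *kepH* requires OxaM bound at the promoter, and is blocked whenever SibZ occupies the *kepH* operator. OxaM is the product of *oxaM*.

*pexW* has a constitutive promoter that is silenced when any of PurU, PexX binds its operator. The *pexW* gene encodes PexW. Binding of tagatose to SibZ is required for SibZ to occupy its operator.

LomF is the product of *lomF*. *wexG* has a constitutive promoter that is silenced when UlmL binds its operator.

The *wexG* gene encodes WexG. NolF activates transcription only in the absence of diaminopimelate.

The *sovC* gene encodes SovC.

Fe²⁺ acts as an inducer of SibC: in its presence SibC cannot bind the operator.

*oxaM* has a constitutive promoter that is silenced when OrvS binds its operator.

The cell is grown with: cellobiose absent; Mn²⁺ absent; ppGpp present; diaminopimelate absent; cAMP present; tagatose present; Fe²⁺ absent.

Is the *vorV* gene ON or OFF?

OFF

Mn²⁺ is absent, so JalG is inactive.
Diaminopimelate is absent, so NolF is active.
No repressor is bound and NolF is active, so *purU* is transcribed.
So PurU is produced and active.
cAMP is present, so PexX is inactive.
With repressor PurU bound, *pexW* is not transcribed.
So PexW is not produced.
Fe²⁺ is absent, so SibC is active.
With repressor SibC bound, *ulmU* is not transcribed.
So UlmU is not produced.
Required activator PexW is absent, so *sovC* is not transcribed.
So SovC is not produced.
ppGpp is present, so UlmL is inactive.
With no repressor bound, *wexG* is transcribed.
So WexG is produced and active.
With repressor WexG bound, *lomF* is not transcribed.
So LomF is not produced.
Cellobiose is absent, so OrvS is inactive.
With no repressor bound, *oxaM* is transcribed.
So OxaM is produced and active.
Tagatose is present, so SibZ is active.
With repressor SibZ bound, *kepH* is not transcribed.
So KepH is not produced.
Required activator SovC is absent, so *vorV* is not transcribed.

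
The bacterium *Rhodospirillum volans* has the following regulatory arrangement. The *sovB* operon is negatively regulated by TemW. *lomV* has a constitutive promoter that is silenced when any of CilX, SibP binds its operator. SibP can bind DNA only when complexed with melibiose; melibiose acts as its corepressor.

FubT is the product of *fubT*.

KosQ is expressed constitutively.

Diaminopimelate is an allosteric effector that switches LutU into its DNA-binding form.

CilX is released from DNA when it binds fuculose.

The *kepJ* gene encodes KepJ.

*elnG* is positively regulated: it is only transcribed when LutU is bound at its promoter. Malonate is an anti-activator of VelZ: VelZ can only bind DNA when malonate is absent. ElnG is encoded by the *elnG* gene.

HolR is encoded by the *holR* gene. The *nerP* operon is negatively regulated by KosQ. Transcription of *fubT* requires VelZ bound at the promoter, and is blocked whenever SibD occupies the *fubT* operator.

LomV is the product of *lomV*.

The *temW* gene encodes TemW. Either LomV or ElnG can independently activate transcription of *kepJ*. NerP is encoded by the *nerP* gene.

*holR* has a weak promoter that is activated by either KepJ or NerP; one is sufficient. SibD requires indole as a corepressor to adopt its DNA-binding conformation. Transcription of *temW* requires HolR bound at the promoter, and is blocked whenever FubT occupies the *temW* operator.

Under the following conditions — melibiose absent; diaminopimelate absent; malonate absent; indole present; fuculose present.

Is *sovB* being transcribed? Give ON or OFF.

OFF

Fuculose is present, so CilX is inactive.
Melibiose is absent, so SibP is inactive.
With no repressor bound, *lomV* is transcribed.
So LomV is produced and active.
Diaminopimelate is absent, so LutU is inactive.
Required activator LutU is absent, so *elnG* is not transcribed.
So ElnG is not produced.
Activator LomV is present, so *kepJ* is transcribed.
So KepJ is produced and active.
KosQ is produced constitutively and is active.
With repressor KosQ bound, *nerP* is not transcribed.
So NerP is not produced.
Activator KepJ is present, so *holR* is transcribed.
So HolR is produced and active.
Malonate is absent, so VelZ is active.
Indole is present, so SibD is active.
With repressor SibD bound, *fubT* is not transcribed.
So FubT is not produced.
No repressor is bound and HolR is active, so *temW* is transcribed.
So TemW is produced and active.
With repressor TemW bound, *sovB* is not transcribed.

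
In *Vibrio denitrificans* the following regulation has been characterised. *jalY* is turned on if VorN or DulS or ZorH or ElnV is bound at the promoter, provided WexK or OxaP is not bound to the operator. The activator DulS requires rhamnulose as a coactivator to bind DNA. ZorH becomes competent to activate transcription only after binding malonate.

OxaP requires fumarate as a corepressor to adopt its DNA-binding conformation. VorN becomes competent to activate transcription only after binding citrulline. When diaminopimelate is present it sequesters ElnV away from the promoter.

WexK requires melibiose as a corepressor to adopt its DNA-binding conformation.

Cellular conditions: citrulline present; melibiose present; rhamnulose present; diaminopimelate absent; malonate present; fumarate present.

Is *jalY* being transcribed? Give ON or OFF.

Melibiose is present, so WexK is active.
Citrulline is present, so VorN is active.
Fumarate is present, so OxaP is active.
Rhamnulose is present, so DulS is active.
Malonate is present, so ZorH is active.
Diaminopimelate is absent, so ElnV is active.
With repressor WexK bound, *jalY* is not transcribed.

OFF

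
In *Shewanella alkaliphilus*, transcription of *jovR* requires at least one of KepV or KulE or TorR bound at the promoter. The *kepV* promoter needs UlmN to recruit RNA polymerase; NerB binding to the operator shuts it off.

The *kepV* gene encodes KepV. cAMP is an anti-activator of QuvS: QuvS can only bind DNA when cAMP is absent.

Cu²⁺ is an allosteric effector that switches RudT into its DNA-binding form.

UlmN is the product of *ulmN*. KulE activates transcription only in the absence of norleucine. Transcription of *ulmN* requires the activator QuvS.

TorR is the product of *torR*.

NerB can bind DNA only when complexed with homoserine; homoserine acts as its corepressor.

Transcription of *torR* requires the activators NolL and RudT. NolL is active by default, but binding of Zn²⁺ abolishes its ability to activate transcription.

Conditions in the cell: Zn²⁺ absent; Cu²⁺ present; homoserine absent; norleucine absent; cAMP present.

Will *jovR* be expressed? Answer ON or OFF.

ON

Homoserine is absent, so NerB is inactive.
cAMP is present, so QuvS is inactive.
Required activator QuvS is absent, so *ulmN* is not transcribed.
So UlmN is not produced.
Required activator UlmN is absent, so *kepV* is not transcribed.
So KepV is not produced.
Norleucine is absent, so KulE is active.
Zn²⁺ is absent, so NolL is active.
Cu²⁺ is present, so RudT is active.
No repressor is bound and NolL and RudT are active, so *torR* is transcribed.
So TorR is produced and active.
Activator KulE is present, so *jovR* is transcribed.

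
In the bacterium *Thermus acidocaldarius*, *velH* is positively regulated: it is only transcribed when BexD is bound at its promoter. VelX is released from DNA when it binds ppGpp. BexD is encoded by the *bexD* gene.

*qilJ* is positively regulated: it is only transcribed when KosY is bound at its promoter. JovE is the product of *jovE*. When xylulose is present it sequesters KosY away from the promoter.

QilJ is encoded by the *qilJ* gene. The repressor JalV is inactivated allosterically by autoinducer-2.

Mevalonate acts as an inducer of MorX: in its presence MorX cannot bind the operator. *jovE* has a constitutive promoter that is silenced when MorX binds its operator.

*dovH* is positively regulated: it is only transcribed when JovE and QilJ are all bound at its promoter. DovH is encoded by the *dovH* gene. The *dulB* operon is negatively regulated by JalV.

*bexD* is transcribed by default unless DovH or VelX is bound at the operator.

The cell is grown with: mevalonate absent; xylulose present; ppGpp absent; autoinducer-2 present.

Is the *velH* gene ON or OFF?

OFF

Mevalonate is absent, so MorX is active.
With repressor MorX bound, *jovE* is not transcribed.
So JovE is not produced.
Xylulose is present, so KosY is inactive.
Required activator KosY is absent, so *qilJ* is not transcribed.
So QilJ is not produced.
Required activator JovE is absent, so *dovH* is not transcribed.
So DovH is not produced.
ppGpp is absent, so VelX is active.
With repressor VelX bound, *bexD* is not transcribed.
So BexD is not produced.
Required activator BexD is absent, so *velH* is not transcribed.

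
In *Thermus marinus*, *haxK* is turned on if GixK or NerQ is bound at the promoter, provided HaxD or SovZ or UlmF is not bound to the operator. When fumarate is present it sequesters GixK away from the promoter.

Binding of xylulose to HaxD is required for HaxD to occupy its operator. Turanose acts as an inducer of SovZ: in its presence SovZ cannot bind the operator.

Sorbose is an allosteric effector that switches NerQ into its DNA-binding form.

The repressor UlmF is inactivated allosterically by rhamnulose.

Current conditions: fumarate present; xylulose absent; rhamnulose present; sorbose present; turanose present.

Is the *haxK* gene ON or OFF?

Xylulose is absent, so HaxD is inactive.
Fumarate is present, so GixK is inactive.
Sorbose is present, so NerQ is active.
Turanose is present, so SovZ is inactive.
Rhamnulose is present, so UlmF is inactive.
Activator NerQ is present, so *haxK* is transcribed.

ON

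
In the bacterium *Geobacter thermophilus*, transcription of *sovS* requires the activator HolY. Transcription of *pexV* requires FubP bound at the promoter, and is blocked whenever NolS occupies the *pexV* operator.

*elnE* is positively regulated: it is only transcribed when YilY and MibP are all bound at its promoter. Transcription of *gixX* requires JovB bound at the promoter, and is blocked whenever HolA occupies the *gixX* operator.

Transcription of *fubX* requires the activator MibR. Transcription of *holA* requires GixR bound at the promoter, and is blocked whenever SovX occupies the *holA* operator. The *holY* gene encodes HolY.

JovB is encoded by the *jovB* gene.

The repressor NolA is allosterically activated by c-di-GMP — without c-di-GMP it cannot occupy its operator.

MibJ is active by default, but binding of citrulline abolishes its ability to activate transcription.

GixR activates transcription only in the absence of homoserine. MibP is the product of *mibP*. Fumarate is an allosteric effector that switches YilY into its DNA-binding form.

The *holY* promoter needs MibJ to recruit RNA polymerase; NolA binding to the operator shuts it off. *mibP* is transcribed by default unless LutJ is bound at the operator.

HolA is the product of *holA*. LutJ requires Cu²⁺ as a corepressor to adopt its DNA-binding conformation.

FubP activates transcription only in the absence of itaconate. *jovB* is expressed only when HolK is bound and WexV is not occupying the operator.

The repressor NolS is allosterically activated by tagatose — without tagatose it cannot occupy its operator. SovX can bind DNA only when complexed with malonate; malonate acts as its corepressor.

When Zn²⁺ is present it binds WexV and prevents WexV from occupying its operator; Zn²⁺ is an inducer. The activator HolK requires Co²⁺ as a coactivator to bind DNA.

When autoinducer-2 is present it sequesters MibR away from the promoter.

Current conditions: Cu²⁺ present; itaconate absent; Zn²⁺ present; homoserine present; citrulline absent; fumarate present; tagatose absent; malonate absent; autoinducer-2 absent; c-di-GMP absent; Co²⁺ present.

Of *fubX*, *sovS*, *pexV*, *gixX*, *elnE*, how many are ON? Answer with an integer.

Autoinducer-2 is absent, so MibR is active.
No repressor is bound and MibR is active, so *fubX* is transcribed.
→ *fubX* is ON.
Citrulline is absent, so MibJ is active.
c-di-GMP is absent, so NolA is inactive.
No repressor is bound and MibJ is active, so *holY* is transcribed.
So HolY is produced and active.
No repressor is bound and HolY is active, so *sovS* is transcribed.
→ *sovS* is ON.
Tagatose is absent, so NolS is inactive.
Itaconate is absent, so FubP is active.
No repressor is bound and FubP is active, so *pexV* is transcribed.
→ *pexV* is ON.
Homoserine is present, so GixR is inactive.
Malonate is absent, so SovX is inactive.
Required activator GixR is absent, so *holA* is not transcribed.
So HolA is not produced.
Co²⁺ is present, so HolK is active.
Zn²⁺ is present, so WexV is inactive.
No repressor is bound and HolK is active, so *jovB* is transcribed.
So JovB is produced and active.
No repressor is bound and JovB is active, so *gixX* is transcribed.
→ *gixX* is ON.
Fumarate is present, so YilY is active.
Cu²⁺ is present, so LutJ is active.
With repressor LutJ bound, *mibP* is not transcribed.
So MibP is not produced.
Required activator MibP is absent, so *elnE* is not transcribed.
→ *elnE* is OFF.
4 of the 5 genes are transcribed.

4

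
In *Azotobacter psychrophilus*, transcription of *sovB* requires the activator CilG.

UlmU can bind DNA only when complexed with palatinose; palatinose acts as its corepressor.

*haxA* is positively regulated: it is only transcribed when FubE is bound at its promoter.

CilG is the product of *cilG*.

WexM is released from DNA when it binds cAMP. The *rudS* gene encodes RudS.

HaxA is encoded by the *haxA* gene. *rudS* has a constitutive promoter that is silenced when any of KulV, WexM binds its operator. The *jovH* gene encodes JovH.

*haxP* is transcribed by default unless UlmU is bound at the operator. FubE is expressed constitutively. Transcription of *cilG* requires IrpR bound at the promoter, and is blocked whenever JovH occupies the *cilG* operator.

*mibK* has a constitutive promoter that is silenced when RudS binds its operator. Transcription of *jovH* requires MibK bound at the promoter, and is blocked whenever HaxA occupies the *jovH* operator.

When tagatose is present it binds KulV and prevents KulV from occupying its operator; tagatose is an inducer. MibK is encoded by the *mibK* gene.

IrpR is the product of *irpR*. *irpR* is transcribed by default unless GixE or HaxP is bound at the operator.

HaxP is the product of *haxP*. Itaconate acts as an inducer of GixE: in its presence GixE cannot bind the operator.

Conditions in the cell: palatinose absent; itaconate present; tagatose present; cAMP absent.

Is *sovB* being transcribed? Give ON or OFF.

OFF

Tagatose is present, so KulV is inactive.
cAMP is absent, so WexM is active.
With repressor WexM bound, *rudS* is not transcribed.
So RudS is not produced.
With no repressor bound, *mibK* is transcribed.
So MibK is produced and active.
FubE is produced constitutively and is active.
No repressor is bound and FubE is active, so *haxA* is transcribed.
So HaxA is produced and active.
With repressor HaxA bound, *jovH* is not transcribed.
So JovH is not produced.
Itaconate is present, so GixE is inactive.
Palatinose is absent, so UlmU is inactive.
With no repressor bound, *haxP* is transcribed.
So HaxP is produced and active.
With repressor HaxP bound, *irpR* is not transcribed.
So IrpR is not produced.
Required activator IrpR is absent, so *cilG* is not transcribed.
So CilG is not produced.
Required activator CilG is absent, so *sovB* is not transcribed.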